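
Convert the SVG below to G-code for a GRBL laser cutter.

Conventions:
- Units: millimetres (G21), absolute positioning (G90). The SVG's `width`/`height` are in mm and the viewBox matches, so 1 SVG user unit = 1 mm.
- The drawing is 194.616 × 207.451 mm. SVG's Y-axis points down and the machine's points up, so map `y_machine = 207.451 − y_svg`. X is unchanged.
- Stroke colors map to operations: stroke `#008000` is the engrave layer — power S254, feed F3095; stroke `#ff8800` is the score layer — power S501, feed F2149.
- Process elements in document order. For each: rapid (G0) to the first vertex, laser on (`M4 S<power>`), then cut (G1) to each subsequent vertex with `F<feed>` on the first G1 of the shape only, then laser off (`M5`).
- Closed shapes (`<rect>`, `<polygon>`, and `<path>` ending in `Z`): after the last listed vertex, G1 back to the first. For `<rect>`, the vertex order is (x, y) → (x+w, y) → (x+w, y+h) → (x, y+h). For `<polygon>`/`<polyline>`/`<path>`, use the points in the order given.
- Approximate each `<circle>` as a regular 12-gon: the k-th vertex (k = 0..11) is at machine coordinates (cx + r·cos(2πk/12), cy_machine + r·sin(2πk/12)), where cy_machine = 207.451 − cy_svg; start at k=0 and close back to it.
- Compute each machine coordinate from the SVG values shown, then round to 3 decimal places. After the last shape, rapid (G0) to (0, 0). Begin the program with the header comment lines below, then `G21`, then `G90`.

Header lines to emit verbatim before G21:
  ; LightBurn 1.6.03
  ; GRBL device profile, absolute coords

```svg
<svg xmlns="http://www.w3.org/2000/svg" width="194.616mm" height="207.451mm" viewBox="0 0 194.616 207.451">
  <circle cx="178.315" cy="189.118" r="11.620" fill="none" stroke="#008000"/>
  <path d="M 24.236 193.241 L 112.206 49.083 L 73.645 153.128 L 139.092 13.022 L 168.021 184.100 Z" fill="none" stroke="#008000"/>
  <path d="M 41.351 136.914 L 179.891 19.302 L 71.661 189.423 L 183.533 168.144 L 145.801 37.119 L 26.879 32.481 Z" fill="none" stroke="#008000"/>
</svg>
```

; LightBurn 1.6.03
; GRBL device profile, absolute coords
G21
G90
G0 X189.935 Y18.333
M4 S254
G1 X188.378 Y24.143 F3095
G1 X184.125 Y28.396
G1 X178.315 Y29.953
G1 X172.505 Y28.396
G1 X168.252 Y24.143
G1 X166.695 Y18.333
G1 X168.252 Y12.523
G1 X172.505 Y8.270
G1 X178.315 Y6.713
G1 X184.125 Y8.270
G1 X188.378 Y12.523
G1 X189.935 Y18.333
M5
G0 X24.236 Y14.210
M4 S254
G1 X112.206 Y158.368 F3095
G1 X73.645 Y54.323
G1 X139.092 Y194.429
G1 X168.021 Y23.351
G1 X24.236 Y14.210
M5
G0 X41.351 Y70.537
M4 S254
G1 X179.891 Y188.149 F3095
G1 X71.661 Y18.028
G1 X183.533 Y39.307
G1 X145.801 Y170.332
G1 X26.879 Y174.970
G1 X41.351 Y70.537
M5
G0 X0.000 Y0.000

1 u = 1 mm; y_m = 207.451 − y.

[1] `<circle>` circle, #008000→engrave S254 F3095: (189.935,18.333) → (188.378,24.143) → (184.125,28.396) → (178.315,29.953) → (172.505,28.396) → (168.252,24.143) → (166.695,18.333) → (168.252,12.523) → (172.505,8.270) → (178.315,6.713) → (184.125,8.270) → (188.378,12.523) → (189.935,18.333) (closed)

[2] `<path>` closed polygon, #008000→engrave S254 F3095: (24.236,14.210) → (112.206,158.368) → (73.645,54.323) → (139.092,194.429) → (168.021,23.351) → (24.236,14.210) (closed)

[3] `<path>` closed polygon, #008000→engrave S254 F3095: (41.351,70.537) → (179.891,188.149) → (71.661,18.028) → (183.533,39.307) → (145.801,170.332) → (26.879,174.970) → (41.351,70.537) (closed)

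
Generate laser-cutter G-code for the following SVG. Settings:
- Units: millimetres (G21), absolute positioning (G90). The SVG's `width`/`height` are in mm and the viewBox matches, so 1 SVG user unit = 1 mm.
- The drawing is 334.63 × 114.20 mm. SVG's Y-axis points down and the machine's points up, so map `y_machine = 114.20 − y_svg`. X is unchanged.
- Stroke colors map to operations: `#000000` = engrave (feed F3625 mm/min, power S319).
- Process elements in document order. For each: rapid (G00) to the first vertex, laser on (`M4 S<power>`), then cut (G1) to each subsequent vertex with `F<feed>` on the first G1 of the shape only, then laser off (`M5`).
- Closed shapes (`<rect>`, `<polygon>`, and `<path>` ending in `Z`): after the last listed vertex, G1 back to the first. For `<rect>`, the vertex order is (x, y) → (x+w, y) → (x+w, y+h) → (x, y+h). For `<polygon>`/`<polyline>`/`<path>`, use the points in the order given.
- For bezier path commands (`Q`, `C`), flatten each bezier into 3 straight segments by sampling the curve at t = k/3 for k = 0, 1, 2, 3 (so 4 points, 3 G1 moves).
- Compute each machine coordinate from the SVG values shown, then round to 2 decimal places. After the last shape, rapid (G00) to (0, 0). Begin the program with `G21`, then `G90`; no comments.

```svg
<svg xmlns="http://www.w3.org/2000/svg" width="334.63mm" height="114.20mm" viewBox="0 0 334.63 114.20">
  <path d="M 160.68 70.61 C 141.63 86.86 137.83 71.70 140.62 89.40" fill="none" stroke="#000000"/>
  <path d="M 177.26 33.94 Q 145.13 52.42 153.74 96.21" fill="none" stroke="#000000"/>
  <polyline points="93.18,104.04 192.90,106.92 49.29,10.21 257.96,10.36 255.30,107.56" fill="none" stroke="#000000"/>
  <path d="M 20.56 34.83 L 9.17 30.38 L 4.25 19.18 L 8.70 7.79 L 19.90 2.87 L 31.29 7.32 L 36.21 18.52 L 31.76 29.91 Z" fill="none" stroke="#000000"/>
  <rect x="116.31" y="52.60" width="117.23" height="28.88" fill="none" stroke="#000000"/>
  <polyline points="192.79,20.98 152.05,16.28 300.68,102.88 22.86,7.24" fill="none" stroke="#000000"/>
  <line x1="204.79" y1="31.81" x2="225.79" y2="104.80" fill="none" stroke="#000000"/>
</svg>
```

G21
G90
G00 X160.68 Y43.59
M4 S319
G1 X146.39 Y35.43 F3625
G1 X140.35 Y33.93
G1 X140.62 Y24.80
M5
G00 X177.26 Y80.26
M4 S319
G1 X160.37 Y65.13 F3625
G1 X152.53 Y44.37
G1 X153.74 Y17.99
M5
G00 X93.18 Y10.16
M4 S319
G1 X192.90 Y7.28 F3625
G1 X49.29 Y103.99
G1 X257.96 Y103.84
G1 X255.30 Y6.64
M5
G00 X20.56 Y79.37
M4 S319
G1 X9.17 Y83.82 F3625
G1 X4.25 Y95.02
G1 X8.70 Y106.41
G1 X19.90 Y111.33
G1 X31.29 Y106.88
G1 X36.21 Y95.68
G1 X31.76 Y84.29
G1 X20.56 Y79.37
M5
G00 X116.31 Y61.60
M4 S319
G1 X233.54 Y61.60 F3625
G1 X233.54 Y32.72
G1 X116.31 Y32.72
G1 X116.31 Y61.60
M5
G00 X192.79 Y93.22
M4 S319
G1 X152.05 Y97.92 F3625
G1 X300.68 Y11.32
G1 X22.86 Y106.96
M5
G00 X204.79 Y82.39
M4 S319
G1 X225.79 Y9.40 F3625
M5
G00 X0.00 Y0.00

Since the viewBox matches the mm dimensions, user units are millimetres directly. The only transform is the Y-flip y_m = 114.20 − y_svg.

Shape 1 is a cubic bezier drawn with `<path>`. Its stroke #000000 means engrave at S319, F3625. After flipping Y the toolpath is (160.68,43.59) → (146.39,35.43) → (140.35,33.93) → (140.62,24.80).

Shape 2 is a quadratic bezier drawn with `<path>`. Its stroke #000000 means engrave at S319, F3625. After flipping Y the toolpath is (177.26,80.26) → (160.37,65.13) → (152.53,44.37) → (153.74,17.99).

Shape 3 is a open polyline drawn with `<polyline>`. Its stroke #000000 means engrave at S319, F3625. After flipping Y the toolpath is (93.18,10.16) → (192.90,7.28) → (49.29,103.99) → (257.96,103.84) → (255.30,6.64).

Shape 4 is a regular polygon drawn with `<path>`. Its stroke #000000 means engrave at S319, F3625. After flipping Y the toolpath is (20.56,79.37) → (9.17,83.82) → (4.25,95.02) → (8.70,106.41) → (19.90,111.33) → (31.29,106.88) → (36.21,95.68) → (31.76,84.29) → (20.56,79.37), returning to the start.

Shape 5 is a rectangle drawn with `<rect>`. Its stroke #000000 means engrave at S319, F3625. After flipping Y the toolpath is (116.31,61.60) → (233.54,61.60) → (233.54,32.72) → (116.31,32.72) → (116.31,61.60), returning to the start.

Shape 6 is a open polyline drawn with `<polyline>`. Its stroke #000000 means engrave at S319, F3625. After flipping Y the toolpath is (192.79,93.22) → (152.05,97.92) → (300.68,11.32) → (22.86,106.96).

Shape 7 is a line segment drawn with `<line>`. Its stroke #000000 means engrave at S319, F3625. After flipping Y the toolpath is (204.79,82.39) → (225.79,9.40).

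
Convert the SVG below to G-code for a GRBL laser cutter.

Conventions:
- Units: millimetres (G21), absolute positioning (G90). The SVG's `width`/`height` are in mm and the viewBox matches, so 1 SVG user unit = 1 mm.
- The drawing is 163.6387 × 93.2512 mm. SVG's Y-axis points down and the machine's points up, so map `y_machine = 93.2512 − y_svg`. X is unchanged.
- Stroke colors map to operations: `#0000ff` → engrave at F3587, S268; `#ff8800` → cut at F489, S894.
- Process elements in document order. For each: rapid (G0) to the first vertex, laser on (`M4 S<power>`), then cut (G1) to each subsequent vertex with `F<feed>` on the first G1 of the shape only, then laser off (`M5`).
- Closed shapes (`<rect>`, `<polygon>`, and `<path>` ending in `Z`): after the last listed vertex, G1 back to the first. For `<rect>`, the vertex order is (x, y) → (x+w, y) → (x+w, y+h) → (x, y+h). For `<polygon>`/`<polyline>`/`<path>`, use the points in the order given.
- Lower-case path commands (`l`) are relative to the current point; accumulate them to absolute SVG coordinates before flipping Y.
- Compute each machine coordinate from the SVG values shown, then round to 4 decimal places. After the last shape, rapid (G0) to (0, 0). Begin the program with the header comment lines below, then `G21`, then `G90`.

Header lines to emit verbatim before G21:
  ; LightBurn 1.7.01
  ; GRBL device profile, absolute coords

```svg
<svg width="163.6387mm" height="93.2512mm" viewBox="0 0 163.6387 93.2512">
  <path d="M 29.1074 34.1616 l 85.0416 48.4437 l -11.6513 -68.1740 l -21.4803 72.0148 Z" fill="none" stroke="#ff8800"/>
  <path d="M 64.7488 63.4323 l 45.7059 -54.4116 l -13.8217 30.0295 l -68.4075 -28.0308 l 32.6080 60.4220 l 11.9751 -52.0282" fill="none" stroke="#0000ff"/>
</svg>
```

Since the viewBox matches the mm dimensions, user units are millimetres directly. The only transform is the Y-flip y_m = 93.2512 − y_svg.

Shape 1 is a closed polygon drawn with `<path>`. Its stroke #ff8800 means cut at S894, F489. After flipping Y the toolpath is (29.1074,59.0896) → (114.1490,10.6459) → (102.4977,78.8199) → (81.0174,6.8051) → (29.1074,59.0896), returning to the start.

Shape 2 is a open polyline drawn with `<path>`. Its stroke #0000ff means engrave at S268, F3587. After flipping Y the toolpath is (64.7488,29.8189) → (110.4547,84.2305) → (96.6330,54.2010) → (28.2255,82.2318) → (60.8335,21.8098) → (72.8086,73.8380).

; LightBurn 1.7.01
; GRBL device profile, absolute coords
G21
G90
G0 X29.1074 Y59.0896
M4 S894
G1 X114.1490 Y10.6459 F489
G1 X102.4977 Y78.8199
G1 X81.0174 Y6.8051
G1 X29.1074 Y59.0896
M5
G0 X64.7488 Y29.8189
M4 S268
G1 X110.4547 Y84.2305 F3587
G1 X96.6330 Y54.2010
G1 X28.2255 Y82.2318
G1 X60.8335 Y21.8098
G1 X72.8086 Y73.8380
M5
G0 X0.0000 Y0.0000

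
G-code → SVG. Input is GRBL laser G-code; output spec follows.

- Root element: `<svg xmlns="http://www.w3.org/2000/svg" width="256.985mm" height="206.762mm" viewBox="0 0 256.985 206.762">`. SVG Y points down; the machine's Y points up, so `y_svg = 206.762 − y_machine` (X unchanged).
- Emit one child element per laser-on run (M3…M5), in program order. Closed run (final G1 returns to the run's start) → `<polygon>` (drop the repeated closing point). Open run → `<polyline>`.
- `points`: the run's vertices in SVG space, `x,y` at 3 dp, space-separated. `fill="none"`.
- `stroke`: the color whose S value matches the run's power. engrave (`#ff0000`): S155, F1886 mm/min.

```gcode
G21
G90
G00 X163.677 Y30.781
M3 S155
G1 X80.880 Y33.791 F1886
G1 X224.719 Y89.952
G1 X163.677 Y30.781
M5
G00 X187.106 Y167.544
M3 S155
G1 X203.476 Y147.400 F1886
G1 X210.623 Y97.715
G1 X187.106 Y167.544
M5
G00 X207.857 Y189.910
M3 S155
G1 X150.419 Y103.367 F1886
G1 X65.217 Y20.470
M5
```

y_svg = 206.762 − y_m. Every run uses S155, so all elements get stroke `#ff0000` (engrave).

[1] closed run; points: 163.677,175.981 80.880,172.971 224.719,116.810

[2] closed run; points: 187.106,39.218 203.476,59.362 210.623,109.047

[3] open run; points: 207.857,16.852 150.419,103.395 65.217,186.292

<svg xmlns="http://www.w3.org/2000/svg" width="256.985mm" height="206.762mm" viewBox="0 0 256.985 206.762">
  <polygon points="163.677,175.981 80.880,172.971 224.719,116.810" fill="none" stroke="#ff0000"/>
  <polygon points="187.106,39.218 203.476,59.362 210.623,109.047" fill="none" stroke="#ff0000"/>
  <polyline points="207.857,16.852 150.419,103.395 65.217,186.292" fill="none" stroke="#ff0000"/>
</svg>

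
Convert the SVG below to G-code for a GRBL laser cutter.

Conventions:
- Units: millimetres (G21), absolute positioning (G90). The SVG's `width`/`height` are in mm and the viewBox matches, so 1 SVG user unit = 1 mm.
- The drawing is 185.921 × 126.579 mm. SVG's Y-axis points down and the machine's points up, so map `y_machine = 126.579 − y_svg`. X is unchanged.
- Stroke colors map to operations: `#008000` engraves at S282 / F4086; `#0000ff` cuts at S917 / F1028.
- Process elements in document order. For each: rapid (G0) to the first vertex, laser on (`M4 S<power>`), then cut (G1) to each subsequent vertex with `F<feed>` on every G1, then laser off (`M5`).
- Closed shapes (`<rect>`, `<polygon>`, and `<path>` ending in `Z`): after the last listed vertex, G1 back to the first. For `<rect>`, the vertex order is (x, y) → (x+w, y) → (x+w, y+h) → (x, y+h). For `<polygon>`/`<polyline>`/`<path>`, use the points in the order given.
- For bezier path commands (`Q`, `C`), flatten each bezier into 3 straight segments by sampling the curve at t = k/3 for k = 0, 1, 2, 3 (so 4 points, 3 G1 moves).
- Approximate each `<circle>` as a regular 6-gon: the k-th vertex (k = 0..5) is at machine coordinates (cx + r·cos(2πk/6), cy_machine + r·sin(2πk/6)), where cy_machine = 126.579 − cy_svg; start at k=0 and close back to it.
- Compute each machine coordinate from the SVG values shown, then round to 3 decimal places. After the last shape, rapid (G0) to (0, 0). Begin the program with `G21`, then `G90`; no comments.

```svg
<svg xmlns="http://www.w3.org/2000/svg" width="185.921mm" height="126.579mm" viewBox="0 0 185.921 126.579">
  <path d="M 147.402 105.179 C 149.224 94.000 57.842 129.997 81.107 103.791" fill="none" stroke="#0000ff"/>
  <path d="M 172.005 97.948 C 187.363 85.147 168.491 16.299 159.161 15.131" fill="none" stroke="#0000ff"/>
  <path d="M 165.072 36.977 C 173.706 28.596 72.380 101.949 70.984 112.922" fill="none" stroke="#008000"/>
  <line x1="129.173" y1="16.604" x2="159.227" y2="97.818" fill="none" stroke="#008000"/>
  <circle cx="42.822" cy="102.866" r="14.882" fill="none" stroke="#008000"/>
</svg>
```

G21
G90
G0 X147.402 Y21.400
M4 S917
G1 X125.854 Y20.905 F1028
G1 X88.359 Y13.265 F1028
G1 X81.107 Y22.788 F1028
M5
G0 X172.005 Y28.631
M4 S917
G1 X177.574 Y55.532 F1028
G1 X170.050 Y92.302 F1028
G1 X159.161 Y111.448 F1028
M5
G0 X165.072 Y89.602
M4 S282
G1 X144.826 Y76.076 F4086
G1 X97.916 Y40.086 F4086
G1 X70.984 Y13.657 F4086
M5
G0 X129.173 Y109.975
M4 S282
G1 X159.227 Y28.761 F4086
M5
G0 X57.704 Y23.713
M4 S282
G1 X50.263 Y36.601 F4086
G1 X35.381 Y36.601 F4086
G1 X27.940 Y23.713 F4086
G1 X35.381 Y10.825 F4086
G1 X50.263 Y10.825 F4086
G1 X57.704 Y23.713 F4086
M5
G0 X0.000 Y0.000

Since the viewBox matches the mm dimensions, user units are millimetres directly. The only transform is the Y-flip y_m = 126.579 − y_svg.

Shape 1 is a cubic bezier drawn with `<path>`. Its stroke #0000ff means cut at S917, F1028. After flipping Y the toolpath is (147.402,21.400) → (125.854,20.905) → (88.359,13.265) → (81.107,22.788).

Shape 2 is a cubic bezier drawn with `<path>`. Its stroke #0000ff means cut at S917, F1028. After flipping Y the toolpath is (172.005,28.631) → (177.574,55.532) → (170.050,92.302) → (159.161,111.448).

Shape 3 is a cubic bezier drawn with `<path>`. Its stroke #008000 means engrave at S282, F4086. After flipping Y the toolpath is (165.072,89.602) → (144.826,76.076) → (97.916,40.086) → (70.984,13.657).

Shape 4 is a line segment drawn with `<line>`. Its stroke #008000 means engrave at S282, F4086. After flipping Y the toolpath is (129.173,109.975) → (159.227,28.761).

Shape 5 is a circle drawn with `<circle>`. Its stroke #008000 means engrave at S282, F4086. After flipping Y the toolpath is (57.704,23.713) → (50.263,36.601) → (35.381,36.601) → (27.940,23.713) → (35.381,10.825) → (50.263,10.825) → (57.704,23.713), returning to the start.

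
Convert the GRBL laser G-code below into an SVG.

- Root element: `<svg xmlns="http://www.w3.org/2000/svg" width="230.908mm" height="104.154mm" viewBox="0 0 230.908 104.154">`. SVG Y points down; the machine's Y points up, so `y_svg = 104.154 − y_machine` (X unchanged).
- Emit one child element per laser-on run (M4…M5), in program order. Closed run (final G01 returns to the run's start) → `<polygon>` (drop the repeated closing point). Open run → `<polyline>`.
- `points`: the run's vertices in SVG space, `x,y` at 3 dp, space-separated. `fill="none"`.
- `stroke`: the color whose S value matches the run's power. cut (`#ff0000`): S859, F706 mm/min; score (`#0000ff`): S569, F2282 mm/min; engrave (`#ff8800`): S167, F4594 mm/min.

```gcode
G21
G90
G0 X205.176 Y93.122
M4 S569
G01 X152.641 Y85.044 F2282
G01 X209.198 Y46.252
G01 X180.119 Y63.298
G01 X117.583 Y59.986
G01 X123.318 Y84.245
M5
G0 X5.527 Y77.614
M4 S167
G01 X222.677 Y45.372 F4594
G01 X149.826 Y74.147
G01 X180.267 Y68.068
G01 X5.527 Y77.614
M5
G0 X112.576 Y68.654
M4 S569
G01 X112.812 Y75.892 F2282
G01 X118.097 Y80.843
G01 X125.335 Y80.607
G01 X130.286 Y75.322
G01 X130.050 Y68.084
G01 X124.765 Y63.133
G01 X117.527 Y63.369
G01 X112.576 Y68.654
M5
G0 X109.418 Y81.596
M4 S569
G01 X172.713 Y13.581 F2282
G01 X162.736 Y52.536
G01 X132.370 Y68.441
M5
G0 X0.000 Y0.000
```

<svg xmlns="http://www.w3.org/2000/svg" width="230.908mm" height="104.154mm" viewBox="0 0 230.908 104.154">
  <polyline points="205.176,11.032 152.641,19.110 209.198,57.902 180.119,40.856 117.583,44.168 123.318,19.909" fill="none" stroke="#0000ff"/>
  <polygon points="5.527,26.540 222.677,58.782 149.826,30.007 180.267,36.086" fill="none" stroke="#ff8800"/>
  <polygon points="112.576,35.500 112.812,28.262 118.097,23.311 125.335,23.547 130.286,28.832 130.050,36.070 124.765,41.021 117.527,40.785" fill="none" stroke="#0000ff"/>
  <polyline points="109.418,22.558 172.713,90.573 162.736,51.618 132.370,35.713" fill="none" stroke="#0000ff"/>
</svg>

Each laser-on run becomes one SVG element. Flip Y back into SVG space with y_svg = 104.154 − y_machine.

Run 1: power S569 maps to stroke `#0000ff` (score). The run is open, so emit a `<polyline>` with points (Y-flipped): 205.176,11.032 152.641,19.110 209.198,57.902 180.119,40.856 117.583,44.168 123.318,19.909.

Run 2: the run's S167 means `#ff8800` (engrave). The run returns to its start, so emit a `<polygon>` with points (Y-flipped): 5.527,26.540 222.677,58.782 149.826,30.007 180.267,36.086.

Run 3: power S569 maps to stroke `#0000ff` (score). The run returns to its start, so emit a `<polygon>` with points (Y-flipped): 112.576,35.500 112.812,28.262 118.097,23.311 125.335,23.547 130.286,28.832 130.050,36.070 124.765,41.021 117.527,40.785.

Run 4: the run's S569 means `#0000ff` (score). The run is open, so emit a `<polyline>` with points (Y-flipped): 109.418,22.558 172.713,90.573 162.736,51.618 132.370,35.713.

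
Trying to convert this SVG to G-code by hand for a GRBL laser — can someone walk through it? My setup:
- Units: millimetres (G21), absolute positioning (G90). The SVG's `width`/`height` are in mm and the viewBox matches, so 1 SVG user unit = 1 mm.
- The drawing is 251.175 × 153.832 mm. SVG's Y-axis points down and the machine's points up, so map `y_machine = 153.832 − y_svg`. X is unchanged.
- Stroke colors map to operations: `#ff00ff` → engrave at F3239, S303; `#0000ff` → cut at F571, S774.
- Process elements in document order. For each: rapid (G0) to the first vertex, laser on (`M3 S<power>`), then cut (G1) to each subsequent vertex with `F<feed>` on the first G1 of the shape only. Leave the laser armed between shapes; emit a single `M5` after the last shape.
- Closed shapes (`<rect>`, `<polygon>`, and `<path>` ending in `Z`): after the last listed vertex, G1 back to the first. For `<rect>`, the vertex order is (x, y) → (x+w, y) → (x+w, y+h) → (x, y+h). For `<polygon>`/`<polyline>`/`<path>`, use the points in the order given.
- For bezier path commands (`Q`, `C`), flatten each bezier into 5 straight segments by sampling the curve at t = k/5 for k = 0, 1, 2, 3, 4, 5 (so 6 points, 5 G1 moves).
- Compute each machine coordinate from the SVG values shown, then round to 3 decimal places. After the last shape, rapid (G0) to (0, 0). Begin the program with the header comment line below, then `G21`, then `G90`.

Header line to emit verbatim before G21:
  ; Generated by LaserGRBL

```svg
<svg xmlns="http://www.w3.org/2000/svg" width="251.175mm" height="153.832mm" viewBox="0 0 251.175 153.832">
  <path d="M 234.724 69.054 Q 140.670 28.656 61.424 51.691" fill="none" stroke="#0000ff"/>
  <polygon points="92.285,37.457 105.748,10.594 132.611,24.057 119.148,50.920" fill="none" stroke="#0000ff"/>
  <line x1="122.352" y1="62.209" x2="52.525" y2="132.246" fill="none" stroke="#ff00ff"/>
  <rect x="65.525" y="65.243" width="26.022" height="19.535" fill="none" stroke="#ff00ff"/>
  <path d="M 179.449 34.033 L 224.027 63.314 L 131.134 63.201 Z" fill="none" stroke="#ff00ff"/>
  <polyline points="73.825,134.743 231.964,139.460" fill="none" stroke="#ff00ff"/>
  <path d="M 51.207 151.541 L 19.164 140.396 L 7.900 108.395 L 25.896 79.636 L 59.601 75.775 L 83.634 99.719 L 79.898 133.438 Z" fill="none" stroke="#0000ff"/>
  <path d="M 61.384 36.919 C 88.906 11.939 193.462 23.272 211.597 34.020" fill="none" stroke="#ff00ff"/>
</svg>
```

viewBox `0 0 251.175 153.832` with mm width/height → 1 unit = 1 mm. Flip: y_m = 153.832 − y_svg.

**Shape 1** — `<path>` quadratic bezier, stroke `#0000ff` → cut (S774, F571). Control points (SVG): P0=(234.724,69.054), P1=(140.670,28.656), P2=(61.424,51.691); sampled at t=k/5. Machine vertices: (234.724,84.778) → (197.695,98.400) → (161.850,106.947) → (127.190,110.420) → (93.715,108.818) → (61.424,102.141). Open path.

**Shape 2** — `<polygon>` regular polygon, stroke `#0000ff` → cut (S774, F571). Machine vertices: (92.285,116.375) → (105.748,143.238) → (132.611,129.775) → (119.148,102.912) → (92.285,116.375). Closed: final G1 returns to the first vertex.

**Shape 3** — `<line>` line segment, stroke `#ff00ff` → engrave (S303, F3239). Machine vertices: (122.352,91.623) → (52.525,21.586). Open path.

**Shape 4** — `<rect>` rectangle, stroke `#ff00ff` → engrave (S303, F3239). Machine vertices: (65.525,88.589) → (91.547,88.589) → (91.547,69.054) → (65.525,69.054) → (65.525,88.589). Closed: final G1 returns to the first vertex.

**Shape 5** — `<path>` closed polygon, stroke `#ff00ff` → engrave (S303, F3239). Machine vertices: (179.449,119.799) → (224.027,90.518) → (131.134,90.631) → (179.449,119.799). Closed: final G1 returns to the first vertex.

**Shape 6** — `<polyline>` line segment, stroke `#ff00ff` → engrave (S303, F3239). Machine vertices: (73.825,19.089) → (231.964,14.372). Open path.

**Shape 7** — `<path>` regular polygon, stroke `#0000ff` → cut (S774, F571). Machine vertices: (51.207,2.291) → (19.164,13.436) → (7.900,45.437) → (25.896,74.196) → (59.601,78.057) → (83.634,54.113) → (79.898,20.394) → (51.207,2.291). Closed: final G1 returns to the first vertex.

**Shape 8** — `<path>` cubic bezier, stroke `#ff00ff` → engrave (S303, F3239). Control points (SVG): P0=(61.384,36.919), P1=(88.906,11.939), P2=(193.462,23.272), P3=(211.597,34.020); sampled at t=k/5. Machine vertices: (61.384,116.913) → (85.834,127.839) → (120.926,131.820) → (158.814,130.629) → (191.653,126.036) → (211.597,119.812). Open path.

; Generated by LaserGRBL
G21
G90
G0 X234.724 Y84.778
M3 S774
G1 X197.695 Y98.400 F571
G1 X161.850 Y106.947
G1 X127.190 Y110.420
G1 X93.715 Y108.818
G1 X61.424 Y102.141
G0 X92.285 Y116.375
M3 S774
G1 X105.748 Y143.238 F571
G1 X132.611 Y129.775
G1 X119.148 Y102.912
G1 X92.285 Y116.375
G0 X122.352 Y91.623
M3 S303
G1 X52.525 Y21.586 F3239
G0 X65.525 Y88.589
M3 S303
G1 X91.547 Y88.589 F3239
G1 X91.547 Y69.054
G1 X65.525 Y69.054
G1 X65.525 Y88.589
G0 X179.449 Y119.799
M3 S303
G1 X224.027 Y90.518 F3239
G1 X131.134 Y90.631
G1 X179.449 Y119.799
G0 X73.825 Y19.089
M3 S303
G1 X231.964 Y14.372 F3239
G0 X51.207 Y2.291
M3 S774
G1 X19.164 Y13.436 F571
G1 X7.900 Y45.437
G1 X25.896 Y74.196
G1 X59.601 Y78.057
G1 X83.634 Y54.113
G1 X79.898 Y20.394
G1 X51.207 Y2.291
G0 X61.384 Y116.913
M3 S303
G1 X85.834 Y127.839 F3239
G1 X120.926 Y131.820
G1 X158.814 Y130.629
G1 X191.653 Y126.036
G1 X211.597 Y119.812
M5
G0 X0.000 Y0.000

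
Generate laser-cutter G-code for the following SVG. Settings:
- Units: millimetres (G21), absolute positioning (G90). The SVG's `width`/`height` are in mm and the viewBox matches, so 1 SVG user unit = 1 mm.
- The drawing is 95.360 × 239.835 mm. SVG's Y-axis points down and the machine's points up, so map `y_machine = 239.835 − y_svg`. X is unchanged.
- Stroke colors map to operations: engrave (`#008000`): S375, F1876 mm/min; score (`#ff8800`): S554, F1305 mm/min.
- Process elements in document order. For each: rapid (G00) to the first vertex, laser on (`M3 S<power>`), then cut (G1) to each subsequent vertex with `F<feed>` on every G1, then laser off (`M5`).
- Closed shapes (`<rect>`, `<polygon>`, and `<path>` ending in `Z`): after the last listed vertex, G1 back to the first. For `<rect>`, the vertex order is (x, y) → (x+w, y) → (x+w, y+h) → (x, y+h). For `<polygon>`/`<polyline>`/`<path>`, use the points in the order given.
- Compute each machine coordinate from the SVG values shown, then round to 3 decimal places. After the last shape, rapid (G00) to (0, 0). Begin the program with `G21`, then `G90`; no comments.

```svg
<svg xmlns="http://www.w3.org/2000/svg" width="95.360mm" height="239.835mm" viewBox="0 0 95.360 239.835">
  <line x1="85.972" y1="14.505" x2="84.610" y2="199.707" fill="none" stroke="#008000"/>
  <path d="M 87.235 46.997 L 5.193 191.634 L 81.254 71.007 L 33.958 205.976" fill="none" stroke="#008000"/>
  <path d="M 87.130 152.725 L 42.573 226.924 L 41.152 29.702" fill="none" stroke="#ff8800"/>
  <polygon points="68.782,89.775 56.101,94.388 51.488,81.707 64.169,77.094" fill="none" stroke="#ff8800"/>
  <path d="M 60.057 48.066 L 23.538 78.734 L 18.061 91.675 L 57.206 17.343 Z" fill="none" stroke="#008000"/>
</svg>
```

Since the viewBox matches the mm dimensions, user units are millimetres directly. The only transform is the Y-flip y_m = 239.835 − y_svg.

Shape 1 is a line segment drawn with `<line>`. Its stroke #008000 means engrave at S375, F1876. After flipping Y the toolpath is (85.972,225.330) → (84.610,40.128).

Shape 2 is a open polyline drawn with `<path>`. Its stroke #008000 means engrave at S375, F1876. After flipping Y the toolpath is (87.235,192.838) → (5.193,48.201) → (81.254,168.828) → (33.958,33.859).

Shape 3 is a open polyline drawn with `<path>`. Its stroke #ff8800 means score at S554, F1305. After flipping Y the toolpath is (87.130,87.110) → (42.573,12.911) → (41.152,210.133).

Shape 4 is a regular polygon drawn with `<polygon>`. Its stroke #ff8800 means score at S554, F1305. After flipping Y the toolpath is (68.782,150.060) → (56.101,145.447) → (51.488,158.128) → (64.169,162.741) → (68.782,150.060), returning to the start.

Shape 5 is a closed polygon drawn with `<path>`. Its stroke #008000 means engrave at S375, F1876. After flipping Y the toolpath is (60.057,191.769) → (23.538,161.101) → (18.061,148.160) → (57.206,222.492) → (60.057,191.769), returning to the start.

G21
G90
G00 X85.972 Y225.330
M3 S375
G1 X84.610 Y40.128 F1876
M5
G00 X87.235 Y192.838
M3 S375
G1 X5.193 Y48.201 F1876
G1 X81.254 Y168.828 F1876
G1 X33.958 Y33.859 F1876
M5
G00 X87.130 Y87.110
M3 S554
G1 X42.573 Y12.911 F1305
G1 X41.152 Y210.133 F1305
M5
G00 X68.782 Y150.060
M3 S554
G1 X56.101 Y145.447 F1305
G1 X51.488 Y158.128 F1305
G1 X64.169 Y162.741 F1305
G1 X68.782 Y150.060 F1305
M5
G00 X60.057 Y191.769
M3 S375
G1 X23.538 Y161.101 F1876
G1 X18.061 Y148.160 F1876
G1 X57.206 Y222.492 F1876
G1 X60.057 Y191.769 F1876
M5
G00 X0.000 Y0.000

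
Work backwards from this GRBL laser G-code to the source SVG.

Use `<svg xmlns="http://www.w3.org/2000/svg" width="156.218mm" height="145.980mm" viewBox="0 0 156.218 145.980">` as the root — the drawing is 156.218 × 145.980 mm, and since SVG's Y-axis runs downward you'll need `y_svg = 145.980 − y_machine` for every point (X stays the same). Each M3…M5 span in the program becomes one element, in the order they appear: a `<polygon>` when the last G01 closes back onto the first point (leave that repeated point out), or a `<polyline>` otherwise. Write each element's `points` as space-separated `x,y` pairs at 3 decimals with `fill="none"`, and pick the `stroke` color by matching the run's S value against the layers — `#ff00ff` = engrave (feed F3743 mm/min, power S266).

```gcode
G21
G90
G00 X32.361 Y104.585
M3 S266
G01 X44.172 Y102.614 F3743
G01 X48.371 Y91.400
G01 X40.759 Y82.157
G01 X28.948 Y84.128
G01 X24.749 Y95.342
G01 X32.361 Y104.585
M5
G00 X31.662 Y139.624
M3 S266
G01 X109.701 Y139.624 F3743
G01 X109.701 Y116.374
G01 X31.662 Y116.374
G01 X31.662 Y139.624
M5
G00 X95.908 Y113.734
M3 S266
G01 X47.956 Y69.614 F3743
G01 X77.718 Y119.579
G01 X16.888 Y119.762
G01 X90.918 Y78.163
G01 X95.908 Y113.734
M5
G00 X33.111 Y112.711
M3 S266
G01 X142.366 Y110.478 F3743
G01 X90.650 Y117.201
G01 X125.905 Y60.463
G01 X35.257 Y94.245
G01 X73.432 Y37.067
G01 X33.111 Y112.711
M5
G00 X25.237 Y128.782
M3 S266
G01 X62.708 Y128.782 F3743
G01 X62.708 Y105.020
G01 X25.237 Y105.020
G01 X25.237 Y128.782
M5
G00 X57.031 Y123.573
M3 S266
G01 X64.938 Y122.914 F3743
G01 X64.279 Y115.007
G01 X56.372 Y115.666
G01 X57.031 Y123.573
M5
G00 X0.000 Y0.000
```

<svg xmlns="http://www.w3.org/2000/svg" width="156.218mm" height="145.980mm" viewBox="0 0 156.218 145.980">
  <polygon points="32.361,41.395 44.172,43.366 48.371,54.580 40.759,63.823 28.948,61.852 24.749,50.638" fill="none" stroke="#ff00ff"/>
  <polygon points="31.662,6.356 109.701,6.356 109.701,29.606 31.662,29.606" fill="none" stroke="#ff00ff"/>
  <polygon points="95.908,32.246 47.956,76.366 77.718,26.401 16.888,26.218 90.918,67.817" fill="none" stroke="#ff00ff"/>
  <polygon points="33.111,33.269 142.366,35.502 90.650,28.779 125.905,85.517 35.257,51.735 73.432,108.913" fill="none" stroke="#ff00ff"/>
  <polygon points="25.237,17.198 62.708,17.198 62.708,40.960 25.237,40.960" fill="none" stroke="#ff00ff"/>
  <polygon points="57.031,22.407 64.938,23.066 64.279,30.973 56.372,30.314" fill="none" stroke="#ff00ff"/>
</svg>

y_svg = 145.980 − y_m. Every run uses S266, so all elements get stroke `#ff00ff` (engrave).

[1] closed run; points: 32.361,41.395 44.172,43.366 48.371,54.580 40.759,63.823 28.948,61.852 24.749,50.638

[2] closed run; points: 31.662,6.356 109.701,6.356 109.701,29.606 31.662,29.606

[3] closed run; points: 95.908,32.246 47.956,76.366 77.718,26.401 16.888,26.218 90.918,67.817

[4] closed run; points: 33.111,33.269 142.366,35.502 90.650,28.779 125.905,85.517 35.257,51.735 73.432,108.913

[5] closed run; points: 25.237,17.198 62.708,17.198 62.708,40.960 25.237,40.960

[6] closed run; points: 57.031,22.407 64.938,23.066 64.279,30.973 56.372,30.314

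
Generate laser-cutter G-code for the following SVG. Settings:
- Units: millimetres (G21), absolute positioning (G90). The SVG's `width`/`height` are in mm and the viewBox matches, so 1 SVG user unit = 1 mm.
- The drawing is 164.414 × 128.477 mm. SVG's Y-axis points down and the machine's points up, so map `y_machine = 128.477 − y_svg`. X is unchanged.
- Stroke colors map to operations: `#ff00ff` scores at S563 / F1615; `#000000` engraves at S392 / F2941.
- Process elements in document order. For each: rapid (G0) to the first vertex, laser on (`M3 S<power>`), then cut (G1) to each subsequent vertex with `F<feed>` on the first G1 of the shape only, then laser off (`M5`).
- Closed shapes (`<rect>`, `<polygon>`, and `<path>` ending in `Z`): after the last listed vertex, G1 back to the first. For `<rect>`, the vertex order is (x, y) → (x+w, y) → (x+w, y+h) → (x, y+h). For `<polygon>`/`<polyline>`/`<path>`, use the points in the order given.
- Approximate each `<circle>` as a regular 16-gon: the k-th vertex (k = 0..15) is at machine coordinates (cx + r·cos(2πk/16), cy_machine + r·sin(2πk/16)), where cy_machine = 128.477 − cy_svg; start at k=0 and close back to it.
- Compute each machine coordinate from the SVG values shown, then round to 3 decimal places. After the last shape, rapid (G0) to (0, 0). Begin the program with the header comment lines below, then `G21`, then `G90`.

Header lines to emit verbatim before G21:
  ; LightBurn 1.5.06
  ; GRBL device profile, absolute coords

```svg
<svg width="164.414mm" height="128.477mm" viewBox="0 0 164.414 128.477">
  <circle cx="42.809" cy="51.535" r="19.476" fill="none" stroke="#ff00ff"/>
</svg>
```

viewBox `0 0 164.414 128.477` with mm width/height → 1 unit = 1 mm. Flip: y_m = 128.477 − y_svg.

**Shape 1** — `<circle>` circle, stroke `#ff00ff` → score (S563, F1615). Machine vertices: (62.285,76.942) → (60.802,84.395) → (56.581,90.714) → (50.262,94.935) → (42.809,96.418) → (35.356,94.935) → (29.037,90.714) → (24.816,84.395) → (23.333,76.942) → (24.816,69.489) → (29.037,63.170) → (35.356,58.949) → (42.809,57.466) → (50.262,58.949) → (56.581,63.170) → (60.802,69.489) → (62.285,76.942). Closed: final G1 returns to the first vertex.

; LightBurn 1.5.06
; GRBL device profile, absolute coords
G21
G90
G0 X62.285 Y76.942
M3 S563
G1 X60.802 Y84.395 F1615
G1 X56.581 Y90.714
G1 X50.262 Y94.935
G1 X42.809 Y96.418
G1 X35.356 Y94.935
G1 X29.037 Y90.714
G1 X24.816 Y84.395
G1 X23.333 Y76.942
G1 X24.816 Y69.489
G1 X29.037 Y63.170
G1 X35.356 Y58.949
G1 X42.809 Y57.466
G1 X50.262 Y58.949
G1 X56.581 Y63.170
G1 X60.802 Y69.489
G1 X62.285 Y76.942
M5
G0 X0.000 Y0.000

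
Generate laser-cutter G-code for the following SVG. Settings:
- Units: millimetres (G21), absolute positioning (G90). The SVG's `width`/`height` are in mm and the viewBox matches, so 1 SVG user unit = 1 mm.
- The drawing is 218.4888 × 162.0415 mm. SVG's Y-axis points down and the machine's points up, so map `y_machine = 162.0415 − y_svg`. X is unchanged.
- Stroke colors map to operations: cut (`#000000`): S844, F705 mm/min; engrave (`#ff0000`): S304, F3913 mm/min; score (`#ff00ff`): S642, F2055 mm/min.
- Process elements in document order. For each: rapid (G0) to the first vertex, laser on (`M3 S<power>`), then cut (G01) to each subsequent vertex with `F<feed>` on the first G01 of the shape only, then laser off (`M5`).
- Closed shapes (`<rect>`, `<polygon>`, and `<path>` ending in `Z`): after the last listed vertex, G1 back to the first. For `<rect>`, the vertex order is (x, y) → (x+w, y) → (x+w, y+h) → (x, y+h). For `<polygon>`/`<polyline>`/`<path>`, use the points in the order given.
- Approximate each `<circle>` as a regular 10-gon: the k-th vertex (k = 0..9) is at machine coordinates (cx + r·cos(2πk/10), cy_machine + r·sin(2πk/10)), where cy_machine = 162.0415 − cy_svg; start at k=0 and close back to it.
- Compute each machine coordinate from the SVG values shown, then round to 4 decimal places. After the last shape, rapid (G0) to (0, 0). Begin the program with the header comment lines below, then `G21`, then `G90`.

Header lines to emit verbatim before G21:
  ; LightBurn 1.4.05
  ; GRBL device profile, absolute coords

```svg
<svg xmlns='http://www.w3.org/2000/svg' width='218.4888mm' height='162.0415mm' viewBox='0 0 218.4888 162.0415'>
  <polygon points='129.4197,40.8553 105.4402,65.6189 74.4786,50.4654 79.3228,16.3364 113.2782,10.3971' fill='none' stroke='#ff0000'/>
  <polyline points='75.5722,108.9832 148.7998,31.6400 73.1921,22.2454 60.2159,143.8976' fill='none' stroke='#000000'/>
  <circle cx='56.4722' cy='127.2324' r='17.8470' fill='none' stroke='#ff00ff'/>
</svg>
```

1 u = 1 mm; y_m = 162.0415 − y.

[1] `<polygon>` regular polygon, #ff0000→engrave S304 F3913: (129.4197,121.1862) → (105.4402,96.4226) → (74.4786,111.5761) → (79.3228,145.7051) → (113.2782,151.6444) → (129.4197,121.1862) (closed)

[2] `<polyline>` open polyline, #000000→cut S844 F705: (75.5722,53.0583) → (148.7998,130.4015) → (73.1921,139.7961) → (60.2159,18.1439)

[3] `<circle>` circle, #ff00ff→score S642 F2055: (74.3192,34.8091) → (70.9107,45.2993) → (61.9872,51.7826) → (50.9572,51.7826) → (42.0337,45.2993) → (38.6252,34.8091) → (42.0337,24.3189) → (50.9572,17.8356) → (61.9872,17.8356) → (70.9107,24.3189) → (74.3192,34.8091) (closed)

; LightBurn 1.4.05
; GRBL device profile, absolute coords
G21
G90
G0 X129.4197 Y121.1862
M3 S304
G01 X105.4402 Y96.4226 F3913
G01 X74.4786 Y111.5761
G01 X79.3228 Y145.7051
G01 X113.2782 Y151.6444
G01 X129.4197 Y121.1862
M5
G0 X75.5722 Y53.0583
M3 S844
G01 X148.7998 Y130.4015 F705
G01 X73.1921 Y139.7961
G01 X60.2159 Y18.1439
M5
G0 X74.3192 Y34.8091
M3 S642
G01 X70.9107 Y45.2993 F2055
G01 X61.9872 Y51.7826
G01 X50.9572 Y51.7826
G01 X42.0337 Y45.2993
G01 X38.6252 Y34.8091
G01 X42.0337 Y24.3189
G01 X50.9572 Y17.8356
G01 X61.9872 Y17.8356
G01 X70.9107 Y24.3189
G01 X74.3192 Y34.8091
M5
G0 X0.0000 Y0.0000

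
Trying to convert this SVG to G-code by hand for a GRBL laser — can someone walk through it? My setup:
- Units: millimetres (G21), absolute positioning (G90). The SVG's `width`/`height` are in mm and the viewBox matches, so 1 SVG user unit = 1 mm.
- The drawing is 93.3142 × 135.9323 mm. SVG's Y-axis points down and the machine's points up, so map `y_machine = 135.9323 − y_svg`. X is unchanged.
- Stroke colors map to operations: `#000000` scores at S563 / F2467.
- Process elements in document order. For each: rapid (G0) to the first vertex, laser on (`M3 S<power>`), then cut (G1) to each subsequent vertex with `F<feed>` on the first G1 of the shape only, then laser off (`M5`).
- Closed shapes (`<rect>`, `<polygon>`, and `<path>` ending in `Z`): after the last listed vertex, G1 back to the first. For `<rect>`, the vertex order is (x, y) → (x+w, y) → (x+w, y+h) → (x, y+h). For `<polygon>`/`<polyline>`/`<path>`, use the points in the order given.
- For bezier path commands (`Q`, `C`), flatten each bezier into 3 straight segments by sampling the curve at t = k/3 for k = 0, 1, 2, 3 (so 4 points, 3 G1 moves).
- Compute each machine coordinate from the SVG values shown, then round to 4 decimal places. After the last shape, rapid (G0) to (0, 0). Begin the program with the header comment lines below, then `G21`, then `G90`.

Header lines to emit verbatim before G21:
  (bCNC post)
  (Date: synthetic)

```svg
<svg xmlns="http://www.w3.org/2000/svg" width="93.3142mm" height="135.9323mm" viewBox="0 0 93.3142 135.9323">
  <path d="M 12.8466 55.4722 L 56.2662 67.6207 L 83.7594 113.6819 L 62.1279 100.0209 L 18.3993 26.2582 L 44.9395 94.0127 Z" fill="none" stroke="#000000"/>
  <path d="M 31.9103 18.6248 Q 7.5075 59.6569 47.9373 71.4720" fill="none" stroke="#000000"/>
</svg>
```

(bCNC post)
(Date: synthetic)
G21
G90
G0 X12.8466 Y80.4601
M3 S563
G1 X56.2662 Y68.3116 F2467
G1 X83.7594 Y22.2504
G1 X62.1279 Y35.9114
G1 X18.3993 Y109.6741
G1 X44.9395 Y41.9196
G1 X12.8466 Y80.4601
M5
G0 X31.9103 Y117.3075
M3 S563
G1 X22.8454 Y93.1991 F2467
G1 X28.1877 Y75.5834
G1 X47.9373 Y64.4603
M5
G0 X0.0000 Y0.0000

1 u = 1 mm; y_m = 135.9323 − y.

[1] `<path>` closed polygon, #000000→score S563 F2467: (12.8466,80.4601) → (56.2662,68.3116) → (83.7594,22.2504) → (62.1279,35.9114) → (18.3993,109.6741) → (44.9395,41.9196) → (12.8466,80.4601) (closed)

[2] `<path>` quadratic bezier, #000000→score S563 F2467: (31.9103,117.3075) → (22.8454,93.1991) → (28.1877,75.5834) → (47.9373,64.4603)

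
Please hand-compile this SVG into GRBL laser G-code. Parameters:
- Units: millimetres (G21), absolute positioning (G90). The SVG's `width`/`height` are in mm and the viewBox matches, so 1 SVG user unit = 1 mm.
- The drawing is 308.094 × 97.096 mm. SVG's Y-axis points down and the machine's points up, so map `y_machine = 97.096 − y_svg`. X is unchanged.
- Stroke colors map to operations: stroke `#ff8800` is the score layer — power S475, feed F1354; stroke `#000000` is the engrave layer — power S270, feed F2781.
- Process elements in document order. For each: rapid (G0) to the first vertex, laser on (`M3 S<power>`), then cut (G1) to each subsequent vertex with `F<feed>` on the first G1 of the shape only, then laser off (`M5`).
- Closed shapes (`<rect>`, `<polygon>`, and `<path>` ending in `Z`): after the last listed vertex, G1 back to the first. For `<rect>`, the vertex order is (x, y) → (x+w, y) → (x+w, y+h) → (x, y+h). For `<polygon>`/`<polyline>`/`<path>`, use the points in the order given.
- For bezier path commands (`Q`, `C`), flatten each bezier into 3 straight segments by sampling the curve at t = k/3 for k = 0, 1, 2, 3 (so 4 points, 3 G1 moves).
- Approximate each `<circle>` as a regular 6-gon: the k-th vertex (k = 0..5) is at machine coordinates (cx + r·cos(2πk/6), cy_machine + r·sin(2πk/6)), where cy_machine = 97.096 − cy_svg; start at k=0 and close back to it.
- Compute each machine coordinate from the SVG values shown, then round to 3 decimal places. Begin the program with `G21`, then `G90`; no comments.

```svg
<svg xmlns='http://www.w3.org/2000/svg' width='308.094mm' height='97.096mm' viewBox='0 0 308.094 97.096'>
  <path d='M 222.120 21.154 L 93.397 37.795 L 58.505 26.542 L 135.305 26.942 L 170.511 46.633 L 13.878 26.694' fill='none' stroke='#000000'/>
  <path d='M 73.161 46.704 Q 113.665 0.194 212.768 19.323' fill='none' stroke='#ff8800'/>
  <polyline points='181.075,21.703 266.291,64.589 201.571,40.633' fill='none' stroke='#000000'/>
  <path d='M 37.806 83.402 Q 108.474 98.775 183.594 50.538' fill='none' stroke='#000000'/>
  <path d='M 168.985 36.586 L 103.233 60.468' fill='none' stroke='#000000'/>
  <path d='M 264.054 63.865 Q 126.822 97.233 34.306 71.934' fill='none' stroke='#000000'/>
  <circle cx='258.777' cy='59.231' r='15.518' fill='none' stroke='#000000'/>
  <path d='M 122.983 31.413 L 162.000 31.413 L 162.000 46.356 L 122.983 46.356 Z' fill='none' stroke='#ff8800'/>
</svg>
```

G21
G90
G0 X222.120 Y75.942
M3 S270
G1 X93.397 Y59.301 F2781
G1 X58.505 Y70.554
G1 X135.305 Y70.154
G1 X170.511 Y50.463
G1 X13.878 Y70.402
M5
G0 X73.161 Y50.392
M3 S475
G1 X106.675 Y74.105 F1354
G1 X153.210 Y83.232
G1 X212.768 Y77.773
M5
G0 X181.075 Y75.393
M3 S270
G1 X266.291 Y32.507 F2781
G1 X201.571 Y56.463
M5
G0 X37.806 Y13.694
M3 S270
G1 X85.413 Y10.513 F2781
G1 X134.009 Y21.468
G1 X183.594 Y46.558
M5
G0 X168.985 Y60.510
M3 S270
G1 X103.233 Y36.628 F2781
M5
G0 X264.054 Y33.231
M3 S270
G1 X177.534 Y17.504 F2781
G1 X100.952 Y14.815
G1 X34.306 Y25.162
M5
G0 X274.295 Y37.865
M3 S270
G1 X266.536 Y51.304 F2781
G1 X251.018 Y51.304
G1 X243.259 Y37.865
G1 X251.018 Y24.426
G1 X266.536 Y24.426
G1 X274.295 Y37.865
M5
G0 X122.983 Y65.683
M3 S475
G1 X162.000 Y65.683 F1354
G1 X162.000 Y50.740
G1 X122.983 Y50.740
G1 X122.983 Y65.683
M5

1 u = 1 mm; y_m = 97.096 − y.

[1] `<path>` open polyline, #000000→engrave S270 F2781: (222.120,75.942) → (93.397,59.301) → (58.505,70.554) → (135.305,70.154) → (170.511,50.463) → (13.878,70.402)

[2] `<path>` quadratic bezier, #ff8800→score S475 F1354: (73.161,50.392) → (106.675,74.105) → (153.210,83.232) → (212.768,77.773)

[3] `<polyline>` open polyline, #000000→engrave S270 F2781: (181.075,75.393) → (266.291,32.507) → (201.571,56.463)

[4] `<path>` quadratic bezier, #000000→engrave S270 F2781: (37.806,13.694) → (85.413,10.513) → (134.009,21.468) → (183.594,46.558)

[5] `<path>` line segment, #000000→engrave S270 F2781: (168.985,60.510) → (103.233,36.628)

[6] `<path>` quadratic bezier, #000000→engrave S270 F2781: (264.054,33.231) → (177.534,17.504) → (100.952,14.815) → (34.306,25.162)

[7] `<circle>` circle, #000000→engrave S270 F2781: (274.295,37.865) → (266.536,51.304) → (251.018,51.304) → (243.259,37.865) → (251.018,24.426) → (266.536,24.426) → (274.295,37.865) (closed)

[8] `<path>` rectangle, #ff8800→score S475 F1354: (122.983,65.683) → (162.000,65.683) → (162.000,50.740) → (122.983,50.740) → (122.983,65.683) (closed)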